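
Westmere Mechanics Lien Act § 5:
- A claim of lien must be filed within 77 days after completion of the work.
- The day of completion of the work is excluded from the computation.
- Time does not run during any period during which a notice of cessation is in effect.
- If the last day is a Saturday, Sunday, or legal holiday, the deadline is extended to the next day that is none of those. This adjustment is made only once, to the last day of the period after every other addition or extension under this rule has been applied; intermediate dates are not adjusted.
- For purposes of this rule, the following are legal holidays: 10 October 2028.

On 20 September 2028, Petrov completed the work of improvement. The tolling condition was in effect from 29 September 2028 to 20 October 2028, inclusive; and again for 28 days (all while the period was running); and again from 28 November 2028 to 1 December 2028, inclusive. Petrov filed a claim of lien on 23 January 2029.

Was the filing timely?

77 days after 20 September 2028 is December 6, 2028.
From September 29, 2028 through October 20, 2028 inclusive is 22 days; tolling adds 22 days: December 6, 2028 + 22 days = December 28, 2028.
Tolling adds 28 days: December 28, 2028 + 28 days = January 25, 2029.
From November 28, 2028 through December 1, 2028 inclusive is 4 days; tolling adds 4 days: January 25, 2029 + 4 days = January 29, 2029.
January 29, 2029 is a Monday and not a legal holiday, so no extension applies.
The deadline is January 29, 2029; the filing on January 23, 2029 is on or before that date.

Yes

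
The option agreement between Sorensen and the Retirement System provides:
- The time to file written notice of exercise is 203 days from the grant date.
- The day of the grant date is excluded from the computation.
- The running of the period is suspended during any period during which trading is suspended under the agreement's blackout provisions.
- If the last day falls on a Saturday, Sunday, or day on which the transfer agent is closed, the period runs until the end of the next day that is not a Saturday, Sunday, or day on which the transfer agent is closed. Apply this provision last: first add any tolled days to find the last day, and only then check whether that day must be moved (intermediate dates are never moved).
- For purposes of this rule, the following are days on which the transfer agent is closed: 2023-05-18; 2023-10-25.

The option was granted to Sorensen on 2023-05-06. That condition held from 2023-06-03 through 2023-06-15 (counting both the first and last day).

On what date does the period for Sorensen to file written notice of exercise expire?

December 8, 2023

203 days after 2023-05-06 is November 25, 2023.
From June 3, 2023 through June 15, 2023 inclusive is 13 days; tolling adds 13 days: November 25, 2023 + 13 days = December 8, 2023.
December 8, 2023 is a Friday and not a day on which the transfer agent is closed, so no extension applies.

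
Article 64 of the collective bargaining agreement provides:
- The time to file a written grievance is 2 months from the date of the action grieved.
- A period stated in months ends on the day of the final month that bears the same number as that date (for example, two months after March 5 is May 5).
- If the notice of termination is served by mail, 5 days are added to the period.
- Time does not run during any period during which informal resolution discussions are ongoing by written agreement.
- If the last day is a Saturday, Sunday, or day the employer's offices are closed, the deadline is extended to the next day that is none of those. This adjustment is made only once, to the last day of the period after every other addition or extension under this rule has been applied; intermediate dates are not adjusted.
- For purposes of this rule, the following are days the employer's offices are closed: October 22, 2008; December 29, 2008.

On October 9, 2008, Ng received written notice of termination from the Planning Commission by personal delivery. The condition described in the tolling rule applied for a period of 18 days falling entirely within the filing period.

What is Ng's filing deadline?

December 30, 2008

2 months after October 9, 2008 is December 9, 2008.
Service was not by mail, so no mail extension applies.
Tolling adds 18 days: December 9, 2008 + 18 days = December 27, 2008.
December 27, 2008 is Saturday; December 28, 2008 is Sunday; December 29, 2008 is a listed holiday. The next qualifying day is December 30, 2008.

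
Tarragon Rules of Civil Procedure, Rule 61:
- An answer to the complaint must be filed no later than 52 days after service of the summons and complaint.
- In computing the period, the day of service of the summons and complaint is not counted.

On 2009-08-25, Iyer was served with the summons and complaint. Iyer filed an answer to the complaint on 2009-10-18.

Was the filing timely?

No

52 days after 2009-08-25 is October 16, 2009.
The deadline is October 16, 2009; the filing on October 18, 2009 is after that date.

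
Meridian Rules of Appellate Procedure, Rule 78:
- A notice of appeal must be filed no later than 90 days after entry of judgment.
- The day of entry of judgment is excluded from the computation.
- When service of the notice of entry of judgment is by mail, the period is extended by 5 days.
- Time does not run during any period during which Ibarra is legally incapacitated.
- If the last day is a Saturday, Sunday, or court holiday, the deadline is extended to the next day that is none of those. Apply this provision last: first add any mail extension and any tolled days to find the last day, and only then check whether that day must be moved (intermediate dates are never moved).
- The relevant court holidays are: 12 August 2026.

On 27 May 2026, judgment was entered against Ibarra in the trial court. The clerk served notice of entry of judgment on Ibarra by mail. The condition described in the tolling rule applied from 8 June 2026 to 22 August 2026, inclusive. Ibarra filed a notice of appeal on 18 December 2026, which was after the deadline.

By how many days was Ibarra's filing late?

90 days after 27 May 2026 is August 25, 2026.
Service was by mail, adding 5 days: August 25, 2026 + 5 days = August 30, 2026.
From June 8, 2026 through August 22, 2026 inclusive is 76 days; tolling adds 76 days: August 30, 2026 + 76 days = November 14, 2026.
November 14, 2026 is Saturday; November 15, 2026 is Sunday. The next qualifying day is November 16, 2026.
The deadline is November 16, 2026; from November 16, 2026 to December 18, 2026 is 32 days.

32 days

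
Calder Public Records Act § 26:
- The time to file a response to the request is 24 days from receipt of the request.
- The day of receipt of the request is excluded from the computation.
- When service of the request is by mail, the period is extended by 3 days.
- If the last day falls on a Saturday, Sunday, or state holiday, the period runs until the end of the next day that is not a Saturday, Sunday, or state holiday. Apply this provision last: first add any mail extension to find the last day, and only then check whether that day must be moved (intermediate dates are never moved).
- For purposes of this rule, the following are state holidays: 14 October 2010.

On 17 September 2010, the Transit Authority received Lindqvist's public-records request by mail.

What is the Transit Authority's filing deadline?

October 15, 2010

24 days after 17 September 2010 is October 11, 2010.
Service was by mail, adding 3 days: October 11, 2010 + 3 days = October 14, 2010.
October 14, 2010 is a listed holiday. The next qualifying day is October 15, 2010.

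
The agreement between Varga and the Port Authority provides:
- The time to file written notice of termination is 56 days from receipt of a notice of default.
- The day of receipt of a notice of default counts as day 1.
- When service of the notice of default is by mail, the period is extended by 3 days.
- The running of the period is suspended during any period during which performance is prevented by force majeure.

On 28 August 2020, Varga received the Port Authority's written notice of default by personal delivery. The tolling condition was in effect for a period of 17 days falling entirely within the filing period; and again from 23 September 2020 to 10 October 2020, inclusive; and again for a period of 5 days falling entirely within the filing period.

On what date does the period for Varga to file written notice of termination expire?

December 1, 2020

Counting 28 August 2020 as day 1, day 56 is October 22, 2020.
Service was not by mail, so no mail extension applies.
Tolling adds 17 days: October 22, 2020 + 17 days = November 8, 2020.
From September 23, 2020 through October 10, 2020 inclusive is 18 days; tolling adds 18 days: November 8, 2020 + 18 days = November 26, 2020.
Tolling adds 5 days: November 26, 2020 + 5 days = December 1, 2020.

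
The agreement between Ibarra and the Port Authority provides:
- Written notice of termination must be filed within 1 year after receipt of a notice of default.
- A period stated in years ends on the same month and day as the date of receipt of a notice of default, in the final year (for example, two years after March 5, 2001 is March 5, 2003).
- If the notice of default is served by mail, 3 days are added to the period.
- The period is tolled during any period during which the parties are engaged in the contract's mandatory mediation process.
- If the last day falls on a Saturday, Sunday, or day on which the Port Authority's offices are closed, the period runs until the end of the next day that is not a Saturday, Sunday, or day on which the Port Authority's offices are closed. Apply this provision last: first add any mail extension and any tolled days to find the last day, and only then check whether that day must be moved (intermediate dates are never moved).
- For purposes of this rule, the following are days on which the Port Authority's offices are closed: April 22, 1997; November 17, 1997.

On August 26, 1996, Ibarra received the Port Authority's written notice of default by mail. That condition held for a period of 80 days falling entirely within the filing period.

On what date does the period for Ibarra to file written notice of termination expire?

November 18, 1997

1 year after August 26, 1996 is August 26, 1997.
Service was by mail, adding 3 days: August 26, 1997 + 3 days = August 29, 1997.
Tolling adds 80 days: August 29, 1997 + 80 days = November 17, 1997.
November 17, 1997 is a listed holiday. The next qualifying day is November 18, 1997.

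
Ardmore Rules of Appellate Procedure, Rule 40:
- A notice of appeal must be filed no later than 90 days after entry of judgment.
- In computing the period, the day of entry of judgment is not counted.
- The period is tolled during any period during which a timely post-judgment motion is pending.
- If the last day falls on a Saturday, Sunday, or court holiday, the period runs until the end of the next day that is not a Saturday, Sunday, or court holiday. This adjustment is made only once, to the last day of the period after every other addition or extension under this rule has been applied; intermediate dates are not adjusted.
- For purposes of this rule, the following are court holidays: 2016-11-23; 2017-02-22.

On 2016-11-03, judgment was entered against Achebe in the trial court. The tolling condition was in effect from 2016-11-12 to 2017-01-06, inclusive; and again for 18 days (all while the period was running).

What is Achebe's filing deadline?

90 days after 2016-11-03 is February 1, 2017.
From November 12, 2016 through January 6, 2017 inclusive is 56 days; tolling adds 56 days: February 1, 2017 + 56 days = March 29, 2017.
Tolling adds 18 days: March 29, 2017 + 18 days = April 16, 2017.
April 16, 2017 is Sunday. The next qualifying day is April 17, 2017.

April 17, 2017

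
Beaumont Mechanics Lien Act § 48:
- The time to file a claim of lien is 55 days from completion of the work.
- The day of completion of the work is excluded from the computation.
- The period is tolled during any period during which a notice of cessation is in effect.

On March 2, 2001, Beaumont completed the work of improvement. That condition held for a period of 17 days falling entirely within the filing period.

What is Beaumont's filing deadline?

55 days after March 2, 2001 is April 26, 2001.
Tolling adds 17 days: April 26, 2001 + 17 days = May 13, 2001.

May 13, 2001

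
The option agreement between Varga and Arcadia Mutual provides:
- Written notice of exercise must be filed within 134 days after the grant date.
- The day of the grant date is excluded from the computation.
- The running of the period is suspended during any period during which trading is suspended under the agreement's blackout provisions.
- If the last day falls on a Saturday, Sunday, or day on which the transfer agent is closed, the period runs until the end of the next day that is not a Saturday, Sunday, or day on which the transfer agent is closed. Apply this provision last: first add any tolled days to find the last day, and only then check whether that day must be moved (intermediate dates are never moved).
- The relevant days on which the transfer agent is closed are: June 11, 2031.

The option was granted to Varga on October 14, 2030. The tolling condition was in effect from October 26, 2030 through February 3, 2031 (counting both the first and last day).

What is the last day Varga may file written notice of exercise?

134 days after October 14, 2030 is February 25, 2031.
From October 26, 2030 through February 3, 2031 inclusive is 101 days; tolling adds 101 days: February 25, 2031 + 101 days = June 6, 2031.
June 6, 2031 is a Friday and not a day on which the transfer agent is closed, so no extension applies.

June 6, 2031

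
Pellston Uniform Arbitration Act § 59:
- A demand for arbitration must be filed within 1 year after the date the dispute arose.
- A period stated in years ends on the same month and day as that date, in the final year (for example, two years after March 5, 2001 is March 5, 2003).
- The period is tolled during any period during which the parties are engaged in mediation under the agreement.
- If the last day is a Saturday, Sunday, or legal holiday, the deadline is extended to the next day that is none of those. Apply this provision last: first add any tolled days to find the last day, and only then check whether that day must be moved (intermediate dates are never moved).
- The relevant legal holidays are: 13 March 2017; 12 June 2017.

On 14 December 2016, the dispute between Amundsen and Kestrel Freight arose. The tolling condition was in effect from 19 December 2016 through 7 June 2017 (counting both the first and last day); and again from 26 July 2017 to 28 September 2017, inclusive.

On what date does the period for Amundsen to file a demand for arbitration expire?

August 7, 2018

1 year after 14 December 2016 is December 14, 2017.
From December 19, 2016 through June 7, 2017 inclusive is 171 days; tolling adds 171 days: December 14, 2017 + 171 days = June 3, 2018.
From July 26, 2017 through September 28, 2017 inclusive is 65 days; tolling adds 65 days: June 3, 2018 + 65 days = August 7, 2018.
August 7, 2018 is a Tuesday and not a legal holiday, so no extension applies.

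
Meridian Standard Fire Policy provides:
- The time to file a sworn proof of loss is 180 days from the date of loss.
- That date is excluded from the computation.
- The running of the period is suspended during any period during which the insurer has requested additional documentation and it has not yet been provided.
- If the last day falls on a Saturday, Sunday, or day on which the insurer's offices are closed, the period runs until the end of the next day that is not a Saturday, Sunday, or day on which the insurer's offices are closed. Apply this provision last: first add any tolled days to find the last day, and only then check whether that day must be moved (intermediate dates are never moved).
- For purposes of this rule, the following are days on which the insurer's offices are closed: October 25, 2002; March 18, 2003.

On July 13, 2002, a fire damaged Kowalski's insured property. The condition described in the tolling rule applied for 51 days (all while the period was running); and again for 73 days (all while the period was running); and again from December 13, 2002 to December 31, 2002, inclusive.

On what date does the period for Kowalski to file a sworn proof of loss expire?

June 2, 2003

180 days after July 13, 2002 is January 9, 2003.
Tolling adds 51 days: January 9, 2003 + 51 days = March 1, 2003.
Tolling adds 73 days: March 1, 2003 + 73 days = May 13, 2003.
From December 13, 2002 through December 31, 2002 inclusive is 19 days; tolling adds 19 days: May 13, 2003 + 19 days = June 1, 2003.
June 1, 2003 is Sunday. The next qualifying day is June 2, 2003.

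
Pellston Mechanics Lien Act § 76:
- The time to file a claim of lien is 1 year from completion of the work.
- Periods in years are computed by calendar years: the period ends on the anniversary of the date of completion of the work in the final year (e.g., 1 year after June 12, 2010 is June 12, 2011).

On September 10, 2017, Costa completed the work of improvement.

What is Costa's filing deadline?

September 10, 2018

1 year after September 10, 2017 is September 10, 2018.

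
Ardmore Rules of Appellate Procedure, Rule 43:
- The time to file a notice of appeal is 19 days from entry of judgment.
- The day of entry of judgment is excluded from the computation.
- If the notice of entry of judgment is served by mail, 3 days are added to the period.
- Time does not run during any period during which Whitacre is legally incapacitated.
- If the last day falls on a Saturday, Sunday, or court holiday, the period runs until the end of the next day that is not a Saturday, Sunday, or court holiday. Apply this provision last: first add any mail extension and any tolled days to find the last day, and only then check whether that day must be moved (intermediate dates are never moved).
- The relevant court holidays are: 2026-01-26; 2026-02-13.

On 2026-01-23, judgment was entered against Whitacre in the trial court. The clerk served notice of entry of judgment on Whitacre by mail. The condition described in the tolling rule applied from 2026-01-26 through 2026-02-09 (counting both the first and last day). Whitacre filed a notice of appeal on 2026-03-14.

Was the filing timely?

No

19 days after 2026-01-23 is February 11, 2026.
Service was by mail, adding 3 days: February 11, 2026 + 3 days = February 14, 2026.
From January 26, 2026 through February 9, 2026 inclusive is 15 days; tolling adds 15 days: February 14, 2026 + 15 days = March 1, 2026.
March 1, 2026 is Sunday. The next qualifying day is March 2, 2026.
The deadline is March 2, 2026; the filing on March 14, 2026 is after that date.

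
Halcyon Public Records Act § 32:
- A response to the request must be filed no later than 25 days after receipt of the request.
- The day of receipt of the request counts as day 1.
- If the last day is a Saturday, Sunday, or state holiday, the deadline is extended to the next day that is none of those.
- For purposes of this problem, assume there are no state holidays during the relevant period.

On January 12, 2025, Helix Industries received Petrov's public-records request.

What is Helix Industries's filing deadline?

Counting January 12, 2025 as day 1, day 25 is February 5, 2025.
February 5, 2025 is a Wednesday and not a state holiday, so no extension applies.

February 5, 2025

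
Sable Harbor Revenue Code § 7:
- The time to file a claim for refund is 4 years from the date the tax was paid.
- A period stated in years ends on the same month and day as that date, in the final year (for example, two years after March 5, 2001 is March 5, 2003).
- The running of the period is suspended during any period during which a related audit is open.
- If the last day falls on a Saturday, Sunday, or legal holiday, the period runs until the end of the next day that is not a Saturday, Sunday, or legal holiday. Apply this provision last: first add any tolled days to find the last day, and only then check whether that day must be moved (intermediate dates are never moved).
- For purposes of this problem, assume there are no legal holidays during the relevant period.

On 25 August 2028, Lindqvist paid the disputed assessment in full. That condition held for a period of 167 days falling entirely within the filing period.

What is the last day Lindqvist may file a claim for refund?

February 8, 2033

4 years after 25 August 2028 is August 25, 2032.
Tolling adds 167 days: August 25, 2032 + 167 days = February 8, 2033.
February 8, 2033 is a Tuesday and not a legal holiday, so no extension applies.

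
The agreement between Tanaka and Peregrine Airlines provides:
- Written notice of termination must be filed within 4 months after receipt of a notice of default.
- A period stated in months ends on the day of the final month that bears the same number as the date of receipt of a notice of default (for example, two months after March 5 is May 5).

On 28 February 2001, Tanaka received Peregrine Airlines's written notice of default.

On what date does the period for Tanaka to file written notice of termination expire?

June 28, 2001

4 months after 28 February 2001 is June 28, 2001.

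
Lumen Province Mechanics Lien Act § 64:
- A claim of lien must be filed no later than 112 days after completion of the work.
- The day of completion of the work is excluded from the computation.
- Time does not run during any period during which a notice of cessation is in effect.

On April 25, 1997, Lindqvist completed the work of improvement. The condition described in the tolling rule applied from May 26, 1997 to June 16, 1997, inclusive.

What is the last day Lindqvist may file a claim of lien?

September 6, 1997

112 days after April 25, 1997 is August 15, 1997.
From May 26, 1997 through June 16, 1997 inclusive is 22 days; tolling adds 22 days: August 15, 1997 + 22 days = September 6, 1997.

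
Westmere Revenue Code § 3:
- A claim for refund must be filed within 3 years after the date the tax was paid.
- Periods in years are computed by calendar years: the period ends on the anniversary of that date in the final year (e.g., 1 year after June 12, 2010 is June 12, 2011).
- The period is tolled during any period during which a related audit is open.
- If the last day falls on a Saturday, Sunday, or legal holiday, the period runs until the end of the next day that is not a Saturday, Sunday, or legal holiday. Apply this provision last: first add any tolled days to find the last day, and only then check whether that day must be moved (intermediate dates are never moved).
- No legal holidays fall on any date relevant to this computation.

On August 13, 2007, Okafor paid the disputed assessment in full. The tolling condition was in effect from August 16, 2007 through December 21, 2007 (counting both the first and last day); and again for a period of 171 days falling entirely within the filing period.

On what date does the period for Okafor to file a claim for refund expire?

3 years after August 13, 2007 is August 13, 2010.
From August 16, 2007 through December 21, 2007 inclusive is 128 days; tolling adds 128 days: August 13, 2010 + 128 days = December 19, 2010.
Tolling adds 171 days: December 19, 2010 + 171 days = June 8, 2011.
June 8, 2011 is a Wednesday and not a legal holiday, so no extension applies.

June 8, 2011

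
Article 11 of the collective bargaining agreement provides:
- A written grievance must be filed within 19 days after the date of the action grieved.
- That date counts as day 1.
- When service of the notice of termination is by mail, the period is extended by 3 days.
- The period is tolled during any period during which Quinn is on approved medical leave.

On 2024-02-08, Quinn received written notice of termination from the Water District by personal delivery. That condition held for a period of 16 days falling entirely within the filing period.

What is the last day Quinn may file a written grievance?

March 13, 2024

Counting 2024-02-08 as day 1, day 19 is February 26, 2024.
Service was not by mail, so no mail extension applies.
Tolling adds 16 days: February 26, 2024 + 16 days = March 13, 2024.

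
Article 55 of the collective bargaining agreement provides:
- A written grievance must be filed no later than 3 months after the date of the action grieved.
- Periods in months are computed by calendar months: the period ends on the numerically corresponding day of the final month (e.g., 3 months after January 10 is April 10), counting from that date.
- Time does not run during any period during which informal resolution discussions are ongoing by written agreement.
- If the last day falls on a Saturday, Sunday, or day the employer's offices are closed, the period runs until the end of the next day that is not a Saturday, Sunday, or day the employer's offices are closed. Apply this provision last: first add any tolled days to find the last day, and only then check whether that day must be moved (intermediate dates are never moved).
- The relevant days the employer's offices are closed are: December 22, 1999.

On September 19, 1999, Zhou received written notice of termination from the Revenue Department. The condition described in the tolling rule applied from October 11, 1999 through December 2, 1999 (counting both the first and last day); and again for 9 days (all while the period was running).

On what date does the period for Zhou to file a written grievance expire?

3 months after September 19, 1999 is December 19, 1999.
From October 11, 1999 through December 2, 1999 inclusive is 53 days; tolling adds 53 days: December 19, 1999 + 53 days = February 10, 2000.
Tolling adds 9 days: February 10, 2000 + 9 days = February 19, 2000.
February 19, 2000 is Saturday; February 20, 2000 is Sunday. The next qualifying day is February 21, 2000.

February 21, 2000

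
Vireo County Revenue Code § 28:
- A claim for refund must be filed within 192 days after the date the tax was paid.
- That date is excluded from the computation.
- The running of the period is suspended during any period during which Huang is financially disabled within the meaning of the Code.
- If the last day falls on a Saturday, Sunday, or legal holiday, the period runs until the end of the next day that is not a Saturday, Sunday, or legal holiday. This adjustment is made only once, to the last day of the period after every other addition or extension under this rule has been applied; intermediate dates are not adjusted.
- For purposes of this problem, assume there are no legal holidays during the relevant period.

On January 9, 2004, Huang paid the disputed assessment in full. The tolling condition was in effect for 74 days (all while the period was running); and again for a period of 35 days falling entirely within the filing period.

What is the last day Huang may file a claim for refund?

November 5, 2004

192 days after January 9, 2004 is July 19, 2004.
Tolling adds 74 days: July 19, 2004 + 74 days = October 1, 2004.
Tolling adds 35 days: October 1, 2004 + 35 days = November 5, 2004.
November 5, 2004 is a Friday and not a legal holiday, so no extension applies.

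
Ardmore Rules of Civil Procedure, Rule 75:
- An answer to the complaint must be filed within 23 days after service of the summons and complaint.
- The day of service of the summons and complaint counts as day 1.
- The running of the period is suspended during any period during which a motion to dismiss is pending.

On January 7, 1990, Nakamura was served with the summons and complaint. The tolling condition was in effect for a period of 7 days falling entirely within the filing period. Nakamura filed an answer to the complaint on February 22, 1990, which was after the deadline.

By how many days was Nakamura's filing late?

17 days

Counting January 7, 1990 as day 1, day 23 is January 29, 1990.
Tolling adds 7 days: January 29, 1990 + 7 days = February 5, 1990.
The deadline is February 5, 1990; from February 5, 1990 to February 22, 1990 is 17 days.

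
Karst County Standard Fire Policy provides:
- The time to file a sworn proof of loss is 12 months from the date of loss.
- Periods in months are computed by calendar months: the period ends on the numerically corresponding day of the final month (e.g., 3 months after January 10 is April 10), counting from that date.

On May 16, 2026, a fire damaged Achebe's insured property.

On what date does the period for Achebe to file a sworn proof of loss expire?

May 16, 2027

12 months after May 16, 2026 is May 16, 2027.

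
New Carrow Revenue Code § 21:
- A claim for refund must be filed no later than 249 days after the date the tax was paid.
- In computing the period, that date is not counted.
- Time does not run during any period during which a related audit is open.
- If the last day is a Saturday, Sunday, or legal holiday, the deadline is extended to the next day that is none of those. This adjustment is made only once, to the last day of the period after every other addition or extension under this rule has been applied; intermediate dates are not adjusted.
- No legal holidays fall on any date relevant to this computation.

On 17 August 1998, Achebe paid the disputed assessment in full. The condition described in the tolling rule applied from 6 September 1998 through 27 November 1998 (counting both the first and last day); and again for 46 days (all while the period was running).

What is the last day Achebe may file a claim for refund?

249 days after 17 August 1998 is April 23, 1999.
From September 6, 1998 through November 27, 1998 inclusive is 83 days; tolling adds 83 days: April 23, 1999 + 83 days = July 15, 1999.
Tolling adds 46 days: July 15, 1999 + 46 days = August 30, 1999.
August 30, 1999 is a Monday and not a legal holiday, so no extension applies.

August 30, 1999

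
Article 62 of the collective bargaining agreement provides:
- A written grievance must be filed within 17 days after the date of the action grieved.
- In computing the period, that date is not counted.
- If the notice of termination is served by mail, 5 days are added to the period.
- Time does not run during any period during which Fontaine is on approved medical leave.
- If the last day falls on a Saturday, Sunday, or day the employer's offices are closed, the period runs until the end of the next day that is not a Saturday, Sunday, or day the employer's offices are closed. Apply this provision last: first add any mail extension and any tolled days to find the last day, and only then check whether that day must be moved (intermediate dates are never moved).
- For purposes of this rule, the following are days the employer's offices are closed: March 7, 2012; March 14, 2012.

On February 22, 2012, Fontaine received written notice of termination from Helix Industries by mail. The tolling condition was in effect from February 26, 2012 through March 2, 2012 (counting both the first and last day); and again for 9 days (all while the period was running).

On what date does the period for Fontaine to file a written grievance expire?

17 days after February 22, 2012 is March 10, 2012.
Service was by mail, adding 5 days: March 10, 2012 + 5 days = March 15, 2012.
From February 26, 2012 through March 2, 2012 inclusive is 6 days; tolling adds 6 days: March 15, 2012 + 6 days = March 21, 2012.
Tolling adds 9 days: March 21, 2012 + 9 days = March 30, 2012.
March 30, 2012 is a Friday and not a day the employer's offices are closed, so no extension applies.

March 30, 2012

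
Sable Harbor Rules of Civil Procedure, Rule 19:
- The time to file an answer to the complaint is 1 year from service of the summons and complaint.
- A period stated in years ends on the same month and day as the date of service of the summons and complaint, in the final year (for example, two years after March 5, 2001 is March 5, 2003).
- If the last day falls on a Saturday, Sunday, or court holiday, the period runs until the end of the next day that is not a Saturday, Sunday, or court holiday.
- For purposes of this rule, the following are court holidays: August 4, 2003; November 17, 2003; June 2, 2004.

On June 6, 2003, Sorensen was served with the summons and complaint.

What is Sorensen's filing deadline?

June 7, 2004

1 year after June 6, 2003 is June 6, 2004.
June 6, 2004 is Sunday. The next qualifying day is June 7, 2004.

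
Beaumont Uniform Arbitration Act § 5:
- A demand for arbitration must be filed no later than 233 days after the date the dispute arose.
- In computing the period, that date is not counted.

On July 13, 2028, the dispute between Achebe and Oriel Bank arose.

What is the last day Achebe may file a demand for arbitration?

March 3, 2029

233 days after July 13, 2028 is March 3, 2029.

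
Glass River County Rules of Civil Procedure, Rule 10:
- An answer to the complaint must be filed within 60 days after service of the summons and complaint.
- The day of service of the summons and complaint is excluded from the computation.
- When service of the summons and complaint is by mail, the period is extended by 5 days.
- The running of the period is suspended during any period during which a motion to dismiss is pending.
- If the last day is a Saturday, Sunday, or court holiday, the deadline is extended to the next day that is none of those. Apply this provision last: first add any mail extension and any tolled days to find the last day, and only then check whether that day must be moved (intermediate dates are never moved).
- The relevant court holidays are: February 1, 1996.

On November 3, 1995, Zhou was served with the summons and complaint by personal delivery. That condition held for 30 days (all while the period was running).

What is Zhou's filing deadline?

60 days after November 3, 1995 is January 2, 1996.
Service was not by mail, so no mail extension applies.
Tolling adds 30 days: January 2, 1996 + 30 days = February 1, 1996.
February 1, 1996 is a listed holiday. The next qualifying day is February 2, 1996.

February 2, 1996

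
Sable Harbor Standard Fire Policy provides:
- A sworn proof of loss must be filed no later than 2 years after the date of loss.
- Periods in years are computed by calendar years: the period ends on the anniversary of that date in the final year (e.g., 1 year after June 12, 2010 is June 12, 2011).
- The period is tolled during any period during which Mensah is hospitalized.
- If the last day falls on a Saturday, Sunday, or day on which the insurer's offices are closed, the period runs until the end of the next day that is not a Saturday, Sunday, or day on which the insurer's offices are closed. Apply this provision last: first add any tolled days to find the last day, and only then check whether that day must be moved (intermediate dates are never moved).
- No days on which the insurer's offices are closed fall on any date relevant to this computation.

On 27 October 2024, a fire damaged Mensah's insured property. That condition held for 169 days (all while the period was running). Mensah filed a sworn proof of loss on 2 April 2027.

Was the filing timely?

2 years after 27 October 2024 is October 27, 2026.
Tolling adds 169 days: October 27, 2026 + 169 days = April 14, 2027.
April 14, 2027 is a Wednesday and not a day on which the insurer's offices are closed, so no extension applies.
The deadline is April 14, 2027; the filing on April 2, 2027 is on or before that date.

Yes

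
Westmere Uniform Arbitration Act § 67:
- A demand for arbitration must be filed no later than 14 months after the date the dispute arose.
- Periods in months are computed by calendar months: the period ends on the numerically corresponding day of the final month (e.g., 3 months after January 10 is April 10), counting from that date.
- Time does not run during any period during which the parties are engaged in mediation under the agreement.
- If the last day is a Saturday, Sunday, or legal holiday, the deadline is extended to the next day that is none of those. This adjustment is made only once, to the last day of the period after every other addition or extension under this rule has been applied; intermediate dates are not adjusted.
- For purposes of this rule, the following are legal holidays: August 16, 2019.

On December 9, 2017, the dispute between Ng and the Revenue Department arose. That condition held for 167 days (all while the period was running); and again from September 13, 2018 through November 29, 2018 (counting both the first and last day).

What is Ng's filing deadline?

14 months after December 9, 2017 is February 9, 2019.
Tolling adds 167 days: February 9, 2019 + 167 days = July 26, 2019.
From September 13, 2018 through November 29, 2018 inclusive is 78 days; tolling adds 78 days: July 26, 2019 + 78 days = October 12, 2019.
October 12, 2019 is Saturday; October 13, 2019 is Sunday. The next qualifying day is October 14, 2019.

October 14, 2019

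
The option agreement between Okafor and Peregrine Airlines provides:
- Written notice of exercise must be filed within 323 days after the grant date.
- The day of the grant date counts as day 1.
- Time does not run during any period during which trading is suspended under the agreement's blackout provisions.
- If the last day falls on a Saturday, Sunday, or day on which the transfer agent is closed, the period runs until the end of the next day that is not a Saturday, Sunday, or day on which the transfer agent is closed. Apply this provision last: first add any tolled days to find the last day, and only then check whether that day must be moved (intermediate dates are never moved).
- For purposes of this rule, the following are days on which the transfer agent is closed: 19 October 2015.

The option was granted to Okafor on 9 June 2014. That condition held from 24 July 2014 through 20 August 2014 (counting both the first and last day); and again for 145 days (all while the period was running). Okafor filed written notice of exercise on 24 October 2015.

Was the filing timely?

Counting 9 June 2014 as day 1, day 323 is April 27, 2015.
From July 24, 2014 through August 20, 2014 inclusive is 28 days; tolling adds 28 days: April 27, 2015 + 28 days = May 25, 2015.
Tolling adds 145 days: May 25, 2015 + 145 days = October 17, 2015.
October 17, 2015 is Saturday; October 18, 2015 is Sunday; October 19, 2015 is a listed holiday. The next qualifying day is October 20, 2015.
The deadline is October 20, 2015; the filing on October 24, 2015 is after that date.

No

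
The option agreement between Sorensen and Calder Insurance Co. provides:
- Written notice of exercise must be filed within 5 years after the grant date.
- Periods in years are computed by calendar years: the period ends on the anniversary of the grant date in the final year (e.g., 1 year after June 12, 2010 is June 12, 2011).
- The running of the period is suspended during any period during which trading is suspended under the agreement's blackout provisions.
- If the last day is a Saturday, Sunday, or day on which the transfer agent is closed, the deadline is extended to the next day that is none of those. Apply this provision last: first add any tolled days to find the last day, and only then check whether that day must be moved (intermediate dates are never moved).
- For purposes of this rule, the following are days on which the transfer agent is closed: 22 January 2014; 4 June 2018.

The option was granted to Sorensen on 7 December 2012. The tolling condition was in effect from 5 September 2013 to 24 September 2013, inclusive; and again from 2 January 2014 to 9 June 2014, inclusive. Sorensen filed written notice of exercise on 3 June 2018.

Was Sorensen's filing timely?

5 years after 7 December 2012 is December 7, 2017.
From September 5, 2013 through September 24, 2013 inclusive is 20 days; tolling adds 20 days: December 7, 2017 + 20 days = December 27, 2017.
From January 2, 2014 through June 9, 2014 inclusive is 159 days; tolling adds 159 days: December 27, 2017 + 159 days = June 4, 2018.
June 4, 2018 is a listed holiday. The next qualifying day is June 5, 2018.
The deadline is June 5, 2018; the filing on June 3, 2018 is on or before that date.

Yes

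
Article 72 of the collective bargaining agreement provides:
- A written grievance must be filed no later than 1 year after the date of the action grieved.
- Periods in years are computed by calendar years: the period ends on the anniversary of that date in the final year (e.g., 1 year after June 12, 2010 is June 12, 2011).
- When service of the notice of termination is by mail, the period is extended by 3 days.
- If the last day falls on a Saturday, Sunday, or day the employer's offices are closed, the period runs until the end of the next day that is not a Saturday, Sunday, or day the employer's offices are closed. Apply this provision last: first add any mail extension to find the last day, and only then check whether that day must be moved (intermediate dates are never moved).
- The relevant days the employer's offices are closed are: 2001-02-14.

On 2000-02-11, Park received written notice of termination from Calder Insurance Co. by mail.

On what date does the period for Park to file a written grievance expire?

February 15, 2001

1 year after 2000-02-11 is February 11, 2001.
Service was by mail, adding 3 days: February 11, 2001 + 3 days = February 14, 2001.
February 14, 2001 is a listed holiday. The next qualifying day is February 15, 2001.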